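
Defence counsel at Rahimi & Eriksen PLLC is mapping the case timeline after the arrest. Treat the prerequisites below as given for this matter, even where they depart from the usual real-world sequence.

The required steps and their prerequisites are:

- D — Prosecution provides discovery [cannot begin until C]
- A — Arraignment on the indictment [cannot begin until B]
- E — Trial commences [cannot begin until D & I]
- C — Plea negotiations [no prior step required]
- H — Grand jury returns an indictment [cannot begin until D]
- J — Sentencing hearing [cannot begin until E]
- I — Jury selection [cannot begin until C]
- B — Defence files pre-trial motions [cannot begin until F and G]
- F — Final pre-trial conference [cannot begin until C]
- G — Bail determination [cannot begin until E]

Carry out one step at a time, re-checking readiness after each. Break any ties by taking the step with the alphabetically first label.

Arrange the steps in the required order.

C D F H I E G B A J

C is the only step with nothing outstanding, so it goes first.
Ready: D, F and I. D has the earlier label → D.
Now F, H and I have their prerequisites met. F has the earlier label, so F next.
Now H and I have their prerequisites met. H has the earlier label, so H next.
That leaves I as the only ready step → I.
E needed D and I, now all done → E.
Ready: G and J. G has the earlier label → G.
B now also ready, so the ready set is {B, J}; B has the earlier label → B.
Now A and J have their prerequisites met. A has the earlier label, so A next.
Next only J has its prerequisites met → J.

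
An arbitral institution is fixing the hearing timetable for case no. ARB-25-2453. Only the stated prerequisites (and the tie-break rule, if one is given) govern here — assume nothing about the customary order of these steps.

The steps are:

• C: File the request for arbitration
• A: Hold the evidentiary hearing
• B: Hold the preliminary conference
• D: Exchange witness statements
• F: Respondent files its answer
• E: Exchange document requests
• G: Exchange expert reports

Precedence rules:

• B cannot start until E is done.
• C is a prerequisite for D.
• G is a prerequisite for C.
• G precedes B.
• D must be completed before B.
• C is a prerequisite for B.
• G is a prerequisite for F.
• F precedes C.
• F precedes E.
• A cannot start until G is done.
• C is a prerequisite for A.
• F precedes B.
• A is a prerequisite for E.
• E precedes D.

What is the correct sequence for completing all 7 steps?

G, F, C, A, E, D, B

G has no prerequisites → G first.
F is the only step now ready → F.
Next only C has its prerequisites met → C.
A needed C and G, now all done → A.
That leaves E as the only ready step → E.
Next only D has its prerequisites met → D.
B needed C, D, F, E and G, now all done → B.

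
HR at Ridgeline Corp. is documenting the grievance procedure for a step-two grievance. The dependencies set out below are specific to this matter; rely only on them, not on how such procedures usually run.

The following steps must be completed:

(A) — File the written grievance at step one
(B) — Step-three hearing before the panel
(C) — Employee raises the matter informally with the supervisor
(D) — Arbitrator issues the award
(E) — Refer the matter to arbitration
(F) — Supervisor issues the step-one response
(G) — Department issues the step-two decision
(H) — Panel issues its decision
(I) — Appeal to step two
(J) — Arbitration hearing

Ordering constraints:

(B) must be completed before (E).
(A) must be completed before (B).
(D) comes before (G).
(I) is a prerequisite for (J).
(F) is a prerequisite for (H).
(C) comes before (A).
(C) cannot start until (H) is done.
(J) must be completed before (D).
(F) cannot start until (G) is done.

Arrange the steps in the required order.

Only (I) has no prerequisites, so it is first.
Next only (J) has its prerequisites met → (J).
(D) needed (J), now all done → (D).
(G) needed (D), now all done → (G).
That leaves (F) as the only ready step → (F).
(H) needed (F), now all done → (H).
(C) needed (H), now all done → (C).
(A) is the only step now ready → (A).
(B) is the only step now ready → (B).
(E) needed (B), now all done → (E).

(I), (J), (D), (G), (F), (H), (C), (A), (B), (E)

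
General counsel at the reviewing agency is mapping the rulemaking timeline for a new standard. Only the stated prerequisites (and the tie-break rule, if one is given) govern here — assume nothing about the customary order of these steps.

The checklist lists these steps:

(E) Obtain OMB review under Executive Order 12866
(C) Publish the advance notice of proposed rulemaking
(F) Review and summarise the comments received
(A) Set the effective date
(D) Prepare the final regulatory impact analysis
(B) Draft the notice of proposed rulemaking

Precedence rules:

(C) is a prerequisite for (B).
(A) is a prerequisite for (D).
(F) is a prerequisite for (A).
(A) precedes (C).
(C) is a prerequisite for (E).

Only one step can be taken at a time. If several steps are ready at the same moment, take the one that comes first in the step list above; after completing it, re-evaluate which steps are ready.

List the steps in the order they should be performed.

(F) is the only step with nothing outstanding, so it goes first.
That leaves (A) as the only ready step → (A).
(C) and (D) are both available; (C) is listed earlier → (C).
(E) and (B) now also ready, so the ready set is {(E), (D), (B)}; (E) is listed earlier → (E).
(D) and (B) are both available; (D) is listed earlier → (D).
(B) needed (C), now all done → (B).

(F), (A), (C), (E), (D), (B)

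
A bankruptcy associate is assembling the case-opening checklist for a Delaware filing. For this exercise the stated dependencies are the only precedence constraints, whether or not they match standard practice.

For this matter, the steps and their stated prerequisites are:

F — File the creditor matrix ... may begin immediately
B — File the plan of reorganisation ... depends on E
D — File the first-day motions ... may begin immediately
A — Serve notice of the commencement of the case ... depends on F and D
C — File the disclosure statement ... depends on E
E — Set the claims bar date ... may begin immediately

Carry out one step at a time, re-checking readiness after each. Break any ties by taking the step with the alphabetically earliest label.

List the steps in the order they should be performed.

D, E, B, C, F, A

Nothing is required for D, E and F. D has the earlier label → D first.
Now E and F have their prerequisites met. E has the earlier label, so E next.
B and C now also ready, so the ready set is {B, C, F}; B has the earlier label → B.
C and F are both available; C has the earlier label → C.
Next only F has its prerequisites met → F.
A needed D and F, now all done → A.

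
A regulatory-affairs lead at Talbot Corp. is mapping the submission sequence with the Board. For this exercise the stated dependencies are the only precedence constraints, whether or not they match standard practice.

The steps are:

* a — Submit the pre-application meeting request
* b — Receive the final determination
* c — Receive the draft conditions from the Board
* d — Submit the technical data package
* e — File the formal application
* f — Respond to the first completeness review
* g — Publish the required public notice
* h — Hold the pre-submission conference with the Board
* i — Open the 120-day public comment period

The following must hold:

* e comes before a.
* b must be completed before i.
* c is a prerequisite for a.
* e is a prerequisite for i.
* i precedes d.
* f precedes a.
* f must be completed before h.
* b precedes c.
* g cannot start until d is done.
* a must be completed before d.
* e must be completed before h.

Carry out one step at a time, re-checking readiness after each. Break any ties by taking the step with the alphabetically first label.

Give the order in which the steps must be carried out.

b, c, e, f, a, h, i, d, g

b, e and f have no prerequisites; b has the earlier label, so b is first.
c, e and f are all available; c has the earlier label → c.
Ready: e and f. e has the earlier label → e.
i now also ready, so the ready set is {f, i}; f has the earlier label → f.
a and h now also ready, so the ready set is {a, h, i}; a has the earlier label → a.
h and i are both available; h has the earlier label → h.
Next only i has its prerequisites met → i.
d is the only step now ready → d.
g needed d, now all done → g.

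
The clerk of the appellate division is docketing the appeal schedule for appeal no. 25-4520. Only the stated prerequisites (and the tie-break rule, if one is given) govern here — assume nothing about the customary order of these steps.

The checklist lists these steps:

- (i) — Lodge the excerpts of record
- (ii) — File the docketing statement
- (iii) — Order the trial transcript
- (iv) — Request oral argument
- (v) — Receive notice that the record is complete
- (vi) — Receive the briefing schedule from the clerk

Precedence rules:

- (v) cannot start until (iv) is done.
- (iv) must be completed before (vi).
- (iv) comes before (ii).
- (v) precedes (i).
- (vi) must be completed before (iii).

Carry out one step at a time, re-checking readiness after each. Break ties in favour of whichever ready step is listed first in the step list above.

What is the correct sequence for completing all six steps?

(iv), (ii), (v), (i), (vi), (iii)

Only (iv) has no prerequisites, so it is first.
Now (ii), (v) and (vi) have their prerequisites met. (ii) is listed earlier, so (ii) next.
(v) and (vi) are both available; (v) is listed earlier → (v).
(i) now also ready, so the ready set is {(i), (vi)}; (i) is listed earlier → (i).
(vi) needed (iv), now all done → (vi).
(iii) is the only step now ready → (iii).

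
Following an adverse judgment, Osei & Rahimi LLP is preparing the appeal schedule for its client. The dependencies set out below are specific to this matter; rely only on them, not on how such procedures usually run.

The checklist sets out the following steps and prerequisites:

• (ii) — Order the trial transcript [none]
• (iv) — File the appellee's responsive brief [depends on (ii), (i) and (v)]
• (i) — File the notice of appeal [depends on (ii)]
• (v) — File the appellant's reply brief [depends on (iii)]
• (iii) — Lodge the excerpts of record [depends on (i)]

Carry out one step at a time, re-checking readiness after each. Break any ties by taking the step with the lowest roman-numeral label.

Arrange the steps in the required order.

(ii), (i), (iii), (v), (iv)

(ii) is the only step with nothing outstanding, so it goes first.
(i) needed (ii), now all done → (i).
(iii) needed (i), now all done → (iii).
(v) needed (iii), now all done → (v).
Next only (iv) has its prerequisites met → (iv).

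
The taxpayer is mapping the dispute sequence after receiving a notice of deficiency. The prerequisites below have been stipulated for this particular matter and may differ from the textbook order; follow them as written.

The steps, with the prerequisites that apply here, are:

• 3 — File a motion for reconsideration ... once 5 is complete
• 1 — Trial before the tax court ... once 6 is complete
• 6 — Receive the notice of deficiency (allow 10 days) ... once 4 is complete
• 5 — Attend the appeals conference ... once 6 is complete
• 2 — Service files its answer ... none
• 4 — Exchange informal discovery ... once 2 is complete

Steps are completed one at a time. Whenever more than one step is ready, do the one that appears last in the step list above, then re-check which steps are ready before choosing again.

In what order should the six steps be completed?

Only 2 has no prerequisites, so it is first.
Next only 4 has its prerequisites met → 4.
6 needed 4, now all done → 6.
Now 5 and 1 have their prerequisites met. 5 is listed later, so 5 next.
3 now also ready, so the ready set is {1, 3}; 1 is listed later → 1.
That leaves 3 as the only ready step → 3.

2 → 4 → 6 → 5 → 1 → 3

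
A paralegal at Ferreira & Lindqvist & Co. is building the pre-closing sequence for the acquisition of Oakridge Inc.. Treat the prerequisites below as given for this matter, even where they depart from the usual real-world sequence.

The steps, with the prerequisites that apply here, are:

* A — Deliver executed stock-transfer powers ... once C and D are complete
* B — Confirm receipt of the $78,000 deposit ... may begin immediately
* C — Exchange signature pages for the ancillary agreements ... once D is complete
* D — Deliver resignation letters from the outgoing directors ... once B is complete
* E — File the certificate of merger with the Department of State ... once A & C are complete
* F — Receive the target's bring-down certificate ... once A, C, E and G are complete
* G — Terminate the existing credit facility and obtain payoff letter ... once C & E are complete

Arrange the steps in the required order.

B → D → C → A → E → G → F

Only B has no prerequisites, so it is first.
D needed B, now all done → D.
Next only C has its prerequisites met → C.
A needed C and D, now all done → A.
E is the only step now ready → E.
G is the only step now ready → G.
That leaves F as the only ready step → F.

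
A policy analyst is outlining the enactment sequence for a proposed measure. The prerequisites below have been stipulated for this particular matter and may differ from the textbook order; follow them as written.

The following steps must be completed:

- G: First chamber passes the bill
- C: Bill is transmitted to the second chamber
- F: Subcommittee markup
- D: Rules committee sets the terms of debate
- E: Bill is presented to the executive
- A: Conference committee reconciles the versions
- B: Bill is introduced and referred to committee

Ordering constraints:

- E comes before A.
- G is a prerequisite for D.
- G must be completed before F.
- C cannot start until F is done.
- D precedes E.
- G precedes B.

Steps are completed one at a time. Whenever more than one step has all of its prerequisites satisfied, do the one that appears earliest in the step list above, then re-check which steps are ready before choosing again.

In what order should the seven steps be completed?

G F C D E A B

G is the only step with nothing outstanding, so it goes first.
F, D and B are all available; F is listed earlier → F.
C now also ready, so the ready set is {C, D, B}; C is listed earlier → C.
Ready: D and B. D is listed earlier → D.
Ready: E and B. E is listed earlier → E.
A now also ready, so the ready set is {A, B}; A is listed earlier → A.
B needed G, now all done → B.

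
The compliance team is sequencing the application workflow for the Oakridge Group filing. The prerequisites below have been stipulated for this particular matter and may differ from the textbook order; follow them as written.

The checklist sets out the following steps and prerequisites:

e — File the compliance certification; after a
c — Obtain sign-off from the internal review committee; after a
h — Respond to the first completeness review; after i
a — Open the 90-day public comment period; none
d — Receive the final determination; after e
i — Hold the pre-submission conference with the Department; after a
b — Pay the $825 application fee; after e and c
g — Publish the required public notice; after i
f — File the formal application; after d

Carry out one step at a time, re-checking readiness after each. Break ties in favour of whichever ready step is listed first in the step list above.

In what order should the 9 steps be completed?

a e c d i h b g f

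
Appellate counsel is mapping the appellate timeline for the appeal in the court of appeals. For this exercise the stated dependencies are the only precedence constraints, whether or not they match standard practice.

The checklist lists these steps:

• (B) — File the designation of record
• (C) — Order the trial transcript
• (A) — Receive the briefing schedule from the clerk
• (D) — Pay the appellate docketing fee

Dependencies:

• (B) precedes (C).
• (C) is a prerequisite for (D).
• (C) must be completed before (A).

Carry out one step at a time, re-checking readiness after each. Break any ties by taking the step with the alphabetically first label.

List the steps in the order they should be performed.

(B) has no prerequisites → (B) first.
(C) needed (B), now all done → (C).
Now (A) and (D) have their prerequisites met. (A) has the earlier label, so (A) next.
Next only (D) has its prerequisites met → (D).

(B) (C) (A) (D)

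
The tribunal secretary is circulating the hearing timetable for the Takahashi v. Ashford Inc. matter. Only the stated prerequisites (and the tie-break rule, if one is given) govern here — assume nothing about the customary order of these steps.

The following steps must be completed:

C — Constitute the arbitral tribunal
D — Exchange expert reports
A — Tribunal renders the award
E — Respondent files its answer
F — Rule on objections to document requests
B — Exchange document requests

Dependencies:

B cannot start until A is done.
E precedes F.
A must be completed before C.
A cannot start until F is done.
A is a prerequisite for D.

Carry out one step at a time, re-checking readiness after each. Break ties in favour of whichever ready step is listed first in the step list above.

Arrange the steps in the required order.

E has no prerequisites → E first.
F needed E, now all done → F.
A needed F, now all done → A.
Ready: C, D and B. C is listed earlier → C.
Now D and B have their prerequisites met. D is listed earlier, so D next.
Next only B has its prerequisites met → B.

E, F, A, C, D, B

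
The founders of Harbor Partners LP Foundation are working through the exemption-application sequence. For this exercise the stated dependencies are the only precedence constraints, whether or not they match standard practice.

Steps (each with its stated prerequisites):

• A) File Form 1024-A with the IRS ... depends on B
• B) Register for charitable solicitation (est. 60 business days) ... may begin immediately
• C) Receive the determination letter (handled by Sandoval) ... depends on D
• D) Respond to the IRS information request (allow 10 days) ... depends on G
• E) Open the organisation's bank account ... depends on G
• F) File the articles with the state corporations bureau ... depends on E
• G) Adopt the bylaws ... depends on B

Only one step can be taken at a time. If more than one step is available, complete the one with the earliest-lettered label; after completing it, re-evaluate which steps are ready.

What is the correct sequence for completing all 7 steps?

B, A, G, D, C, E, F

B is the only step with nothing outstanding, so it goes first.
Ready: A and G. A has the earlier label → A.
G needed B, now all done → G.
Now D and E have their prerequisites met. D has the earlier label, so D next.
Ready: C and E. C has the earlier label → C.
That leaves E as the only ready step → E.
That leaves F as the only ready step → F.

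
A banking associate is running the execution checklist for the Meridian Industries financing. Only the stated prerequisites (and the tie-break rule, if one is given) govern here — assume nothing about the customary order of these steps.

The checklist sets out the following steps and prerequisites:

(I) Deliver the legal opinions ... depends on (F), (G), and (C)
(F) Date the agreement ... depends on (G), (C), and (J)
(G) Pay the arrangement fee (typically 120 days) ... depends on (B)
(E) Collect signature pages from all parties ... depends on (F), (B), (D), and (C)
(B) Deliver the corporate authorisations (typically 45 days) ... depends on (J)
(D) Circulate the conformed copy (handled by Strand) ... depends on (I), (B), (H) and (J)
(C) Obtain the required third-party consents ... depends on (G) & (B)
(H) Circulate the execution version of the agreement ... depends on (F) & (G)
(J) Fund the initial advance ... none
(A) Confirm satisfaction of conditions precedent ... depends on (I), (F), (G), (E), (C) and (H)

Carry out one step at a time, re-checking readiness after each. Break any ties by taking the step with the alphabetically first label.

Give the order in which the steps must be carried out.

(J) has no prerequisites → (J) first.
That leaves (B) as the only ready step → (B).
Next only (G) has its prerequisites met → (G).
(C) needed (B) and (G), now all done → (C).
(F) needed (C), (G) and (J), now all done → (F).
Ready: (H) and (I). (H) has the earlier label → (H).
(I) needed (C), (F) and (G), now all done → (I).
(D) needed (B), (H), (I) and (J), now all done → (D).
(E) is the only step now ready → (E).
(A) needed (C), (E), (F), (G), (H) and (I), now all done → (A).

(J) → (B) → (G) → (C) → (F) → (H) → (I) → (D) → (E) → (A)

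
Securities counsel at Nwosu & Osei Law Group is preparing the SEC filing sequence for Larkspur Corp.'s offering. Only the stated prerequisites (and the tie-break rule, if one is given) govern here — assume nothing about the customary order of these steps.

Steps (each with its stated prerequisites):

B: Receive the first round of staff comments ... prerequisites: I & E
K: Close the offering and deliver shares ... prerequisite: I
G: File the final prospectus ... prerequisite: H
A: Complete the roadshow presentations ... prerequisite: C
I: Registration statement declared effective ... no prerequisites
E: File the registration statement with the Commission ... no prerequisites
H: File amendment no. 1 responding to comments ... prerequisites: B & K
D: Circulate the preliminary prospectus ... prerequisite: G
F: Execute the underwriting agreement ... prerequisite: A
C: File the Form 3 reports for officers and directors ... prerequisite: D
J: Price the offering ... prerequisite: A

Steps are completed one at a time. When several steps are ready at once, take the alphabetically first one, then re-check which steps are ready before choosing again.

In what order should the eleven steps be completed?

E and I have no prerequisites; E has the earlier label, so E is first.
I is the only step now ready → I.
Ready: B and K. B has the earlier label → B.
K needed I, now all done → K.
H needed B and K, now all done → H.
G needed H, now all done → G.
D is the only step now ready → D.
C needed D, now all done → C.
A needed C, now all done → A.
Now F and J have their prerequisites met. F has the earlier label, so F next.
That leaves J as the only ready step → J.

E I B K H G D C A F J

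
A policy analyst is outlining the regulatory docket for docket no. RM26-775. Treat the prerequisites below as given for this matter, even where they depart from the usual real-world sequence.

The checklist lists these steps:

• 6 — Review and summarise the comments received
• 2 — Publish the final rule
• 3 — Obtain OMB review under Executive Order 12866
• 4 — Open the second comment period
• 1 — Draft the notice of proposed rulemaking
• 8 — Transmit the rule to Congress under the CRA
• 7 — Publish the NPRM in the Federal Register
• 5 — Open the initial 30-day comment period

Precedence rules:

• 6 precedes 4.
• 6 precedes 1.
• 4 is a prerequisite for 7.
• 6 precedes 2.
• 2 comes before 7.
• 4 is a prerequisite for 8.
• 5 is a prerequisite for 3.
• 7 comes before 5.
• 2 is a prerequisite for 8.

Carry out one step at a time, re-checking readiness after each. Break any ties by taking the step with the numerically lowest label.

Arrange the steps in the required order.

6 1 2 4 7 5 3 8

6 is the only step with nothing outstanding, so it goes first.
Ready: 1, 2 and 4. 1 has the earlier label → 1.
Now 2 and 4 have their prerequisites met. 2 has the earlier label, so 2 next.
4 is the only step now ready → 4.
Now 7 and 8 have their prerequisites met. 7 has the earlier label, so 7 next.
5 now also ready, so the ready set is {5, 8}; 5 has the earlier label → 5.
3 and 8 are both available; 3 has the earlier label → 3.
Next only 8 has its prerequisites met → 8.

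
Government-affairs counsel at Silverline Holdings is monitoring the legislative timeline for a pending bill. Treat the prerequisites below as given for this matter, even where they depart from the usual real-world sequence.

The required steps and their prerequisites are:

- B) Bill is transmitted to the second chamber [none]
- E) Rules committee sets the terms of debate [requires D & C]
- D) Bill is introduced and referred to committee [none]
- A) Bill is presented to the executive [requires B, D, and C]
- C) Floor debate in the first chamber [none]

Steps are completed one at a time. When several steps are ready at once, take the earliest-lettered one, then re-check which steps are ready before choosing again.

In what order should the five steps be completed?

Nothing is required for B, C and D. B has the earlier label → B first.
Now C and D have their prerequisites met. C has the earlier label, so C next.
D is the only step now ready → D.
A and E are both available; A has the earlier label → A.
That leaves E as the only ready step → E.

B → C → D → A → E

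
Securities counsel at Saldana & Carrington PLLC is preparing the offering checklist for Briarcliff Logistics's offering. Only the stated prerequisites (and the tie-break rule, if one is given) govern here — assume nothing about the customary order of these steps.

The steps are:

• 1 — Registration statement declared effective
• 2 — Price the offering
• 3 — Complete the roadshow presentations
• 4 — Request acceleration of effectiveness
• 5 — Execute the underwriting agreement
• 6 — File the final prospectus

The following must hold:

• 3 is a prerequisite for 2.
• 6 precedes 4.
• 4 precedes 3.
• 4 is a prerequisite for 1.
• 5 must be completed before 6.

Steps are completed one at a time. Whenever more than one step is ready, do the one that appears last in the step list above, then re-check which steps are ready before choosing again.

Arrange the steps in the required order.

Only 5 has no prerequisites, so it is first.
6 is the only step now ready → 6.
4 needed 6, now all done → 4.
3 and 1 are both available; 3 is listed later → 3.
Now 2 and 1 have their prerequisites met. 2 is listed later, so 2 next.
That leaves 1 as the only ready step → 1.

5 6 4 3 2 1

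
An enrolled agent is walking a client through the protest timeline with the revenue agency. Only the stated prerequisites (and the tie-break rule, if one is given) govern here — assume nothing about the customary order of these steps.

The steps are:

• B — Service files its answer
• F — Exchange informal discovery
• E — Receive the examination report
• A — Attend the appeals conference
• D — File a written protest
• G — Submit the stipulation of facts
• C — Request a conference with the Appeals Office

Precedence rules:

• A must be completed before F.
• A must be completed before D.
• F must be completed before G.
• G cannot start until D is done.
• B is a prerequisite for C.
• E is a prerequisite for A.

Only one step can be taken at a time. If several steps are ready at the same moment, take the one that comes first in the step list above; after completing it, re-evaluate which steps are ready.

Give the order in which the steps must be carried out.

B, E, A, F, D, G, C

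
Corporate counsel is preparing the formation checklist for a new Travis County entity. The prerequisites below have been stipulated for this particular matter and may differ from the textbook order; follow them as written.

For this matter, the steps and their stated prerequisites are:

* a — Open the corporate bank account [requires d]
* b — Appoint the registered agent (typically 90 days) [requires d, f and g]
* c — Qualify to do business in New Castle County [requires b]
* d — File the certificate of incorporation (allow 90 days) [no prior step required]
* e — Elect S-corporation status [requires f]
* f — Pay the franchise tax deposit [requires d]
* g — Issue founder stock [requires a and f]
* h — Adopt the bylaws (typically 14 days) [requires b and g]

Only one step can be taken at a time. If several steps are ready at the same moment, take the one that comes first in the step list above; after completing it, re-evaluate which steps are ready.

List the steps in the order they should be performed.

Only d has no prerequisites, so it is first.
Ready: a and f. a is listed earlier → a.
f is the only step now ready → f.
e and g are both available; e is listed earlier → e.
Next only g has its prerequisites met → g.
That leaves b as the only ready step → b.
Ready: c and h. c is listed earlier → c.
That leaves h as the only ready step → h.

d, a, f, e, g, b, c, h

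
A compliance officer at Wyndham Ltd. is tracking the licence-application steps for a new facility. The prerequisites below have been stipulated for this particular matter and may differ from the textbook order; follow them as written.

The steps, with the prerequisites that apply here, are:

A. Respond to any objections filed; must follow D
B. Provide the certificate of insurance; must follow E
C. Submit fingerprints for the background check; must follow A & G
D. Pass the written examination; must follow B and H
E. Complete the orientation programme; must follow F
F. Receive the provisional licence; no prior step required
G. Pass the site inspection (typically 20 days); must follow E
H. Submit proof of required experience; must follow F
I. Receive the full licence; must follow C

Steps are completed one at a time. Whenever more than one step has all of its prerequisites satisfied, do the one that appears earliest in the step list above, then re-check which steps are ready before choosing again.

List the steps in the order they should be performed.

F E B G H D A C I

F has no prerequisites → F first.
Now E and H have their prerequisites met. E is listed earlier, so E next.
B and G now also ready, so the ready set is {B, G, H}; B is listed earlier → B.
Ready: G and H. G is listed earlier → G.
H needed F, now all done → H.
D needed B and H, now all done → D.
Next only A has its prerequisites met → A.
C needed A and G, now all done → C.
I is the only step now ready → I.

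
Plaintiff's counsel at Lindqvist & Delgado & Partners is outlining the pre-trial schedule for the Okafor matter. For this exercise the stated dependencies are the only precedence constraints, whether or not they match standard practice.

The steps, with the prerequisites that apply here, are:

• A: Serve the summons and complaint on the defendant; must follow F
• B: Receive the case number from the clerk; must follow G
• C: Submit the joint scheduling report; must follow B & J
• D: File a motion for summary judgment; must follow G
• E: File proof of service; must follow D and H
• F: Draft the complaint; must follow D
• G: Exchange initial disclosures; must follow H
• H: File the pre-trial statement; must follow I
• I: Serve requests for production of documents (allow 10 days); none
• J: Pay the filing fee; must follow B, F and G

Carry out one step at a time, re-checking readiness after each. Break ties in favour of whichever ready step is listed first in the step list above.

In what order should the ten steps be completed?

I, H, G, B, D, E, F, A, J, C

I is the only step with nothing outstanding, so it goes first.
H needed I, now all done → H.
G needed H, now all done → G.
Ready: B and D. B is listed earlier → B.
Next only D has its prerequisites met → D.
E and F are both available; E is listed earlier → E.
F is the only step now ready → F.
Now A and J have their prerequisites met. A is listed earlier, so A next.
J needed B, F and G, now all done → J.
C needed B and J, now all done → C.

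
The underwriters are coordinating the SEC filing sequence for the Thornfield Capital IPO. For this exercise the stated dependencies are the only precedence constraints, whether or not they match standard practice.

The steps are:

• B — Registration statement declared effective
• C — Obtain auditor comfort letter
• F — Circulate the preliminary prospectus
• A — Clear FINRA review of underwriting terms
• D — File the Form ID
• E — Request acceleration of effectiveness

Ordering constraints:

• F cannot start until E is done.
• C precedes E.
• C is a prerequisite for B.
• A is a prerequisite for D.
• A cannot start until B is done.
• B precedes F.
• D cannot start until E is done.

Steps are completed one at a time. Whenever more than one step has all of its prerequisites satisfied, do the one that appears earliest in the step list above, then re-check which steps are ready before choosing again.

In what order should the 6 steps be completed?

C has no prerequisites → C first.
B and E are both available; B is listed earlier → B.
A now also ready, so the ready set is {A, E}; A is listed earlier → A.
E needed C, now all done → E.
F and D are both available; F is listed earlier → F.
Next only D has its prerequisites met → D.

C, B, A, E, F, D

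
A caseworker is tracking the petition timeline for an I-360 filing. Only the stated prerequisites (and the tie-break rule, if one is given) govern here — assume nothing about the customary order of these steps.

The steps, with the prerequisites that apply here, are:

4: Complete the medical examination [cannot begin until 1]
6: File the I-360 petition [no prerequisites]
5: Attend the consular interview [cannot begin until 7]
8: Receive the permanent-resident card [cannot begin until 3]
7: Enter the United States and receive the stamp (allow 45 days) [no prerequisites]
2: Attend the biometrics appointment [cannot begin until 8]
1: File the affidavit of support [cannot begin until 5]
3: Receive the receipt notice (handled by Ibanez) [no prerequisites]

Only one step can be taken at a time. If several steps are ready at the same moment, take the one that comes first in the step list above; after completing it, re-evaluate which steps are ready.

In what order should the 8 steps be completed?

6, 7 and 3 have no prerequisites; 6 is listed earlier, so 6 is first.
7 and 3 are both available; 7 is listed earlier → 7.
5 now also ready, so the ready set is {5, 3}; 5 is listed earlier → 5.
Ready: 1 and 3. 1 is listed earlier → 1.
Now 4 and 3 have their prerequisites met. 4 is listed earlier, so 4 next.
That leaves 3 as the only ready step → 3.
8 needed 3, now all done → 8.
Next only 2 has its prerequisites met → 2.

6, 7, 5, 1, 4, 3, 8, 2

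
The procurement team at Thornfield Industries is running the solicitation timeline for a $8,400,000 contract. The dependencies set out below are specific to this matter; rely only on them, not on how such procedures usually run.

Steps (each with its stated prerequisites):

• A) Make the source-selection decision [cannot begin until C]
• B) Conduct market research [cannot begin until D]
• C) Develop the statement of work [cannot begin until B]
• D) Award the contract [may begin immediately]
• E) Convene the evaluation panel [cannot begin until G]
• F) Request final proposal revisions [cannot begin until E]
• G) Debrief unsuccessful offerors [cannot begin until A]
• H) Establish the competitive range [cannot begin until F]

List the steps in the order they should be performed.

D B C A G E F H

D is the only step with nothing outstanding, so it goes first.
That leaves B as the only ready step → B.
C needed B, now all done → C.
That leaves A as the only ready step → A.
G needed A, now all done → G.
E needed G, now all done → E.
F needed E, now all done → F.
H needed F, now all done → H.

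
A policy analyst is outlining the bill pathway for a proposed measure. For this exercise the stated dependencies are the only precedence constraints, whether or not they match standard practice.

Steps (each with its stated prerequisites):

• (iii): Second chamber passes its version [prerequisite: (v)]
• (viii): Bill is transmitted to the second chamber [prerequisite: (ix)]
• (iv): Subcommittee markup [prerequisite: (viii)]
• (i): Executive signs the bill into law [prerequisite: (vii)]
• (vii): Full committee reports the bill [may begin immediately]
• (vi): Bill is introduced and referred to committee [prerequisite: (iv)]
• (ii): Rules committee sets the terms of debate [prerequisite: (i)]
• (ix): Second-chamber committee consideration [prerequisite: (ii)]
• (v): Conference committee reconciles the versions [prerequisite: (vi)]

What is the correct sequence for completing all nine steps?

(vii) is the only step with nothing outstanding, so it goes first.
That leaves (i) as the only ready step → (i).
That leaves (ii) as the only ready step → (ii).
Next only (ix) has its prerequisites met → (ix).
Next only (viii) has its prerequisites met → (viii).
That leaves (iv) as the only ready step → (iv).
Next only (vi) has its prerequisites met → (vi).
That leaves (v) as the only ready step → (v).
That leaves (iii) as the only ready step → (iii).

(vii) → (i) → (ii) → (ix) → (viii) → (iv) → (vi) → (v) → (iii)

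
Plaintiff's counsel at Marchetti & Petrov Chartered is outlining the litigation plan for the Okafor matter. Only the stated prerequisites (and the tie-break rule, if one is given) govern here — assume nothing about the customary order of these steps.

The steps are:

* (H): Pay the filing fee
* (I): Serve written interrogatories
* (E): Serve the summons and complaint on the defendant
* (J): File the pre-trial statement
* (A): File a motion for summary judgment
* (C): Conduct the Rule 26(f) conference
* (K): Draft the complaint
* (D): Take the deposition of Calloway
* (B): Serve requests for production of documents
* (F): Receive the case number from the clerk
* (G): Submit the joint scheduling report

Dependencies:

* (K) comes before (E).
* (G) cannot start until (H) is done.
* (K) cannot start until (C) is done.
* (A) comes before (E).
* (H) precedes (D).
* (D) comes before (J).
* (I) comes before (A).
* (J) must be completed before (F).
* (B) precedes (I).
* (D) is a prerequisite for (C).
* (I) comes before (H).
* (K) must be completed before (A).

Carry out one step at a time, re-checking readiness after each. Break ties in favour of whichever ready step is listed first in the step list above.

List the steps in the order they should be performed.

(B) → (I) → (H) → (D) → (J) → (C) → (K) → (A) → (E) → (F) → (G)

Only (B) has no prerequisites, so it is first.
That leaves (I) as the only ready step → (I).
(H) needed (I), now all done → (H).
Ready: (D) and (G). (D) is listed earlier → (D).
(J) and (C) now also ready, so the ready set is {(J), (C), (G)}; (J) is listed earlier → (J).
(F) now also ready, so the ready set is {(C), (F), (G)}; (C) is listed earlier → (C).
(K), (F) and (G) are all available; (K) is listed earlier → (K).
(A) now also ready, so the ready set is {(A), (F), (G)}; (A) is listed earlier → (A).
(E) now also ready, so the ready set is {(E), (F), (G)}; (E) is listed earlier → (E).
Ready: (F) and (G). (F) is listed earlier → (F).
That leaves (G) as the only ready step → (G).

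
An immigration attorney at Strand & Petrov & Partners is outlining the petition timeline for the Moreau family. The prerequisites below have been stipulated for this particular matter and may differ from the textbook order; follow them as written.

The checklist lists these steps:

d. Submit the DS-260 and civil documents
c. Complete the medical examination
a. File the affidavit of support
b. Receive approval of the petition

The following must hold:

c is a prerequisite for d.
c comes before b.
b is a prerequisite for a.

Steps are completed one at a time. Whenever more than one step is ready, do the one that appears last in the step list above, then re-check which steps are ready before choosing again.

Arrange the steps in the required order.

c b a d

Only c has no prerequisites, so it is first.
Now b and d have their prerequisites met. b is listed later, so b next.
a and d are both available; a is listed later → a.
That leaves d as the only ready step → d.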